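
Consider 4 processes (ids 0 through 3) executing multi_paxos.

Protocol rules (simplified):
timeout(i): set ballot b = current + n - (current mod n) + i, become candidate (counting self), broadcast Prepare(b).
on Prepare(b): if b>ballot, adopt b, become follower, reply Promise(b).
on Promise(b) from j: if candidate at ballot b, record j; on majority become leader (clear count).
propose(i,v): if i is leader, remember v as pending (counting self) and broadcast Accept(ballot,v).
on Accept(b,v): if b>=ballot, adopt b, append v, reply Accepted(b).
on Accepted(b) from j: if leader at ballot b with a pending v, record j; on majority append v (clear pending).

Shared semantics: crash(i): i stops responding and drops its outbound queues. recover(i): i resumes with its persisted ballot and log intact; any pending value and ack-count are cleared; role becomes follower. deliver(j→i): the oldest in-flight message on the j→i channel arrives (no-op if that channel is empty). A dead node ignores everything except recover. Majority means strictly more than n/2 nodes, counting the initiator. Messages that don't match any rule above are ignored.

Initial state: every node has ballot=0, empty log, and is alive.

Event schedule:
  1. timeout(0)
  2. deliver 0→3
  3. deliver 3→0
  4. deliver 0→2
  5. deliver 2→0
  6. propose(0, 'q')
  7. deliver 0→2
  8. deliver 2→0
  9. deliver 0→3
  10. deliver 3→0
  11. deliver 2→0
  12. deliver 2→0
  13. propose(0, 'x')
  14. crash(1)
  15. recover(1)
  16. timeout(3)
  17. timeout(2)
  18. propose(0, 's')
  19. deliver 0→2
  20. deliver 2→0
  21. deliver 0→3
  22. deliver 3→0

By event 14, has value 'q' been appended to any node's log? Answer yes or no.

yes

1. timeout(0):  <0:cand b4 ->
2. deliver 0→3:  <3:foll b4 ->
3. deliver 3→0:  nop
4. deliver 0→2:  <2:foll b4 ->
5. deliver 2→0:  <0:lead b4 ->
6. propose(0,'q'):  nop
7. deliver 0→2:  <2:foll b4 q>
8. deliver 2→0:  nop
9. deliver 0→3:  <3:foll b4 q>
10. deliver 3→0:  <0:lead b4 q>
11. deliver 2→0:  nop
12. deliver 2→0:  nop
13. propose(0,'x'):  nop
14. crash(1):  <1:✗foll b0 ->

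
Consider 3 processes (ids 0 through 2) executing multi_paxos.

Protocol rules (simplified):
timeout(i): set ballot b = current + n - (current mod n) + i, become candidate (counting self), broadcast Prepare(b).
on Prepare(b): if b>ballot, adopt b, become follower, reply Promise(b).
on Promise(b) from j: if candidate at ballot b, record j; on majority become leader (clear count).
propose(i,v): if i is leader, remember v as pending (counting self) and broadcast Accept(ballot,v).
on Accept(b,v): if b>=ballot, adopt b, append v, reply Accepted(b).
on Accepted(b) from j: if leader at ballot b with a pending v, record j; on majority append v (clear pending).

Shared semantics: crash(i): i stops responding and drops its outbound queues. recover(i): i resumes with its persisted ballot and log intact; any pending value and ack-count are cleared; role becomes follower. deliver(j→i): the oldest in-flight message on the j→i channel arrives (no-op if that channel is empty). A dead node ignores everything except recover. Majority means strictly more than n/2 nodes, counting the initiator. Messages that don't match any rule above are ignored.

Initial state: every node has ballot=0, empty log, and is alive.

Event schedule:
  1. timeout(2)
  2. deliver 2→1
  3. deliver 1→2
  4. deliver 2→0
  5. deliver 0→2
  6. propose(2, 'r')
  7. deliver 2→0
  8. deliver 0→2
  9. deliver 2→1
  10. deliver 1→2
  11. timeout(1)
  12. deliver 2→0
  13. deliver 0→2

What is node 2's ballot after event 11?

after 1 — timeout(2): n2:cand/b5/[-]
after 2 — deliver 2→1: n1:foll/b5/[-]
after 3 — deliver 1→2: n2:lead/b5/[-]
after 4 — deliver 2→0: n0:foll/b5/[-]
after 5 — deliver 0→2: ·
after 6 — propose(2,'r'): ·
after 7 — deliver 2→0: n0:foll/b5/[r]
after 8 — deliver 0→2: n2:lead/b5/[r]
after 9 — deliver 2→1: n1:foll/b5/[r]
after 10 — deliver 1→2: ·
after 11 — timeout(1): n1:cand/b7/[r]

5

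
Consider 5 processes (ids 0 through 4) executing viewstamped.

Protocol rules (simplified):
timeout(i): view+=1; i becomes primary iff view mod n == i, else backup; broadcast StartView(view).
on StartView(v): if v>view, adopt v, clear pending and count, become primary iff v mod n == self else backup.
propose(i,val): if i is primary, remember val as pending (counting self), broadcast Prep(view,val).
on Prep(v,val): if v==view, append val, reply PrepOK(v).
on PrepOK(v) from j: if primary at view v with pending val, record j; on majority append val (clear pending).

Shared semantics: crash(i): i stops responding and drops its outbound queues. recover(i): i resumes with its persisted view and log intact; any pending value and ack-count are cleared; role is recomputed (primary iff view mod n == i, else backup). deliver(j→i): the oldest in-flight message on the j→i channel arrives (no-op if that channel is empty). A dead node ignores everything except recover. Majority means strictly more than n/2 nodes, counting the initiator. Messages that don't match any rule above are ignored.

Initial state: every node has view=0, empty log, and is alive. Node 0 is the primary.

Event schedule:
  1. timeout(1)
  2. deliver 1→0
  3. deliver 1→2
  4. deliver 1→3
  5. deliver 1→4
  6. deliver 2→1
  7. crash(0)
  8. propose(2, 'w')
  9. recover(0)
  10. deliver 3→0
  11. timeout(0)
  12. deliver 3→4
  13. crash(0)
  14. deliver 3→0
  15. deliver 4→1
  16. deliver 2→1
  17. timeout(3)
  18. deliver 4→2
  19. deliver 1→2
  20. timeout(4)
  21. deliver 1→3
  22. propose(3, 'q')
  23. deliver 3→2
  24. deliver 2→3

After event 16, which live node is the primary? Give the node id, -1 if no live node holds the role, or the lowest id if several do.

step 1 timeout(1): 1={prim,v=1,log=-}
step 2 deliver 1→0: 0={back,v=1,log=-}
step 3 deliver 1→2: 2={back,v=1,log=-}
step 4 deliver 1→3: 3={back,v=1,log=-}
step 5 deliver 1→4: 4={back,v=1,log=-}
step 6 deliver 2→1: —
step 7 crash(0): 0={✗back,v=1,log=-}
step 8 propose(2,'w'): —
step 9 recover(0): 0={back,v=1,log=-}
step 10 deliver 3→0: —
step 11 timeout(0): 0={back,v=2,log=-}
step 12 deliver 3→4: —
step 13 crash(0): 0={✗back,v=2,log=-}
step 14 deliver 3→0: —
step 15 deliver 4→1: —
step 16 deliver 2→1: —

1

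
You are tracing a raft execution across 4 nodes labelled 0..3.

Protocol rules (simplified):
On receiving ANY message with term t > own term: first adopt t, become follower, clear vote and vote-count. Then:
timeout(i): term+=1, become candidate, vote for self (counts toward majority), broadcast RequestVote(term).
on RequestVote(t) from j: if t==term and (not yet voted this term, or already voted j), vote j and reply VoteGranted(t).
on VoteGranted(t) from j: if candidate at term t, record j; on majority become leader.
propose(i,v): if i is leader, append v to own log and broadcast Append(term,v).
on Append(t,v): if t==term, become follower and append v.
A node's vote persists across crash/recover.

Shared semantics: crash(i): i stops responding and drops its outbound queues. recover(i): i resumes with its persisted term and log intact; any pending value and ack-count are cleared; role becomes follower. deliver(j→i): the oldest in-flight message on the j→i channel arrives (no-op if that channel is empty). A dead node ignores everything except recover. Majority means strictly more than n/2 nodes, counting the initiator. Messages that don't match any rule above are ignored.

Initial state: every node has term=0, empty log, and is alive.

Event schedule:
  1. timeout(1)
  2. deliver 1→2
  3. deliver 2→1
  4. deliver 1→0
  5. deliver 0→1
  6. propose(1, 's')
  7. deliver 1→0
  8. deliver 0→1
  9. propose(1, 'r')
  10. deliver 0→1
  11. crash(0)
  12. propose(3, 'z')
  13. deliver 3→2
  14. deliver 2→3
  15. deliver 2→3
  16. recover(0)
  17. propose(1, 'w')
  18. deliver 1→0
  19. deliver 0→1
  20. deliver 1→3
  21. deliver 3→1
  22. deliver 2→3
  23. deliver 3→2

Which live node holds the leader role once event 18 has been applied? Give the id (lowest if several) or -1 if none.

1

[1] timeout(1) → N1(cand t1 [-])
[2] deliver 1→2 → N2(foll t1 [-])
[3] deliver 2→1 → ∅
[4] deliver 1→0 → N0(foll t1 [-])
[5] deliver 0→1 → N1(lead t1 [-])
[6] propose(1,'s') → N1(lead t1 [s])
[7] deliver 1→0 → N0(foll t1 [s])
[8] deliver 0→1 → ∅
[9] propose(1,'r') → N1(lead t1 [s,r])
[10] deliver 0→1 → ∅
[11] crash(0) → N0(✗foll t1 [s])
[12] propose(3,'z') → ∅
[13] deliver 3→2 → ∅
[14] deliver 2→3 → ∅
[15] deliver 2→3 → ∅
[16] recover(0) → N0(foll t1 [s])
[17] propose(1,'w') → N1(lead t1 [s,r,w])
[18] deliver 1→0 → N0(foll t1 [s,r])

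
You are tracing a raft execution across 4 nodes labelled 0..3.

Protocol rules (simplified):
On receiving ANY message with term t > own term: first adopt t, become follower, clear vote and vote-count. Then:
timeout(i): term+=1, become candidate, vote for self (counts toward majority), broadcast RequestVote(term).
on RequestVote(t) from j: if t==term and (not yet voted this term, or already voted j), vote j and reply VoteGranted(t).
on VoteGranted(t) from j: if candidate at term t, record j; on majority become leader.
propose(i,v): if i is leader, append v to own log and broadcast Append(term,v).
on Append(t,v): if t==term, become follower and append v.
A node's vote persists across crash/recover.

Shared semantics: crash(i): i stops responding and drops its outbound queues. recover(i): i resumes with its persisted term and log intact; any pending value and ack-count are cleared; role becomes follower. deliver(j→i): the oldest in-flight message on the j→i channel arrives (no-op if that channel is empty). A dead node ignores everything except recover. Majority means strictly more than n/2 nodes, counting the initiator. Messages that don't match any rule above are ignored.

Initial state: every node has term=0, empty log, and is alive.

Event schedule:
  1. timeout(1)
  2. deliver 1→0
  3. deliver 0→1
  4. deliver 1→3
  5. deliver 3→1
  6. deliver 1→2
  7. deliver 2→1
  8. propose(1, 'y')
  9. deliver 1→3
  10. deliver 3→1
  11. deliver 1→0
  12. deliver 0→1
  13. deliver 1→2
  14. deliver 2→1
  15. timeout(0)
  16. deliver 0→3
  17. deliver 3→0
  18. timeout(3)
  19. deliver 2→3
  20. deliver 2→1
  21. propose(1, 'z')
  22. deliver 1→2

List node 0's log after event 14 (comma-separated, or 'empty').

1. timeout(1):  <1:cand t1 ->
2. deliver 1→0:  <0:foll t1 ->
3. deliver 0→1:  nop
4. deliver 1→3:  <3:foll t1 ->
5. deliver 3→1:  <1:lead t1 ->
6. deliver 1→2:  <2:foll t1 ->
7. deliver 2→1:  nop
8. propose(1,'y'):  <1:lead t1 y>
9. deliver 1→3:  <3:foll t1 y>
10. deliver 3→1:  nop
11. deliver 1→0:  <0:foll t1 y>
12. deliver 0→1:  nop
13. deliver 1→2:  <2:foll t1 y>
14. deliver 2→1:  nop

y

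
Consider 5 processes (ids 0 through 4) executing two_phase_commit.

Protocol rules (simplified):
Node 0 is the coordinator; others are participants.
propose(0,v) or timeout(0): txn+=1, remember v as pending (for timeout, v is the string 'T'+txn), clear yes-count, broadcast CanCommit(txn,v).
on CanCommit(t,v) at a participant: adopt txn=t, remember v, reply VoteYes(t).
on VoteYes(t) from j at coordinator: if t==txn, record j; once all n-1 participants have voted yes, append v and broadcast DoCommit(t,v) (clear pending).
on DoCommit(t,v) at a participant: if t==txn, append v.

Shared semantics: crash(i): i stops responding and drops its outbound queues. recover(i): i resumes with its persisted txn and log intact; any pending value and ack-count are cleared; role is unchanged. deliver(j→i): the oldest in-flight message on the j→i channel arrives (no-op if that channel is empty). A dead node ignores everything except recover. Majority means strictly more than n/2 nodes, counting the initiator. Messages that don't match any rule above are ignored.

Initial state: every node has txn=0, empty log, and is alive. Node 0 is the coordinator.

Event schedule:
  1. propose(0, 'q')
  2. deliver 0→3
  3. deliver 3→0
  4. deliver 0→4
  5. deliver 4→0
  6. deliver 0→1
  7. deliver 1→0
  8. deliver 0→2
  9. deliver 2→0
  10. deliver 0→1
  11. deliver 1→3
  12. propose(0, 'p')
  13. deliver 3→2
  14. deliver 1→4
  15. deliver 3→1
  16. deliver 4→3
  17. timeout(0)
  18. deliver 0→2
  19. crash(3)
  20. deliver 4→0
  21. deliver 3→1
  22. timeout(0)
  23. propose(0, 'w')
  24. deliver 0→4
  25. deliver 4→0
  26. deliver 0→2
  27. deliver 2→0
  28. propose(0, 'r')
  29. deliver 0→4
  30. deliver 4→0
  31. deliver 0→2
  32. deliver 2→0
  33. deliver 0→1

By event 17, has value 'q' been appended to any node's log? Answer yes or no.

yes

1. propose(0,'q'):  <0:coor t1 ->
2. deliver 0→3:  <3:part t1 ->
3. deliver 3→0:  nop
4. deliver 0→4:  <4:part t1 ->
5. deliver 4→0:  nop
6. deliver 0→1:  <1:part t1 ->
7. deliver 1→0:  nop
8. deliver 0→2:  <2:part t1 ->
9. deliver 2→0:  <0:coor t1 q>
10. deliver 0→1:  <1:part t1 q>
11. deliver 1→3:  nop
12. propose(0,'p'):  <0:coor t2 q>
13. deliver 3→2:  nop
14. deliver 1→4:  nop
15. deliver 3→1:  nop
16. deliver 4→3:  nop
17. timeout(0):  <0:coor t3 q>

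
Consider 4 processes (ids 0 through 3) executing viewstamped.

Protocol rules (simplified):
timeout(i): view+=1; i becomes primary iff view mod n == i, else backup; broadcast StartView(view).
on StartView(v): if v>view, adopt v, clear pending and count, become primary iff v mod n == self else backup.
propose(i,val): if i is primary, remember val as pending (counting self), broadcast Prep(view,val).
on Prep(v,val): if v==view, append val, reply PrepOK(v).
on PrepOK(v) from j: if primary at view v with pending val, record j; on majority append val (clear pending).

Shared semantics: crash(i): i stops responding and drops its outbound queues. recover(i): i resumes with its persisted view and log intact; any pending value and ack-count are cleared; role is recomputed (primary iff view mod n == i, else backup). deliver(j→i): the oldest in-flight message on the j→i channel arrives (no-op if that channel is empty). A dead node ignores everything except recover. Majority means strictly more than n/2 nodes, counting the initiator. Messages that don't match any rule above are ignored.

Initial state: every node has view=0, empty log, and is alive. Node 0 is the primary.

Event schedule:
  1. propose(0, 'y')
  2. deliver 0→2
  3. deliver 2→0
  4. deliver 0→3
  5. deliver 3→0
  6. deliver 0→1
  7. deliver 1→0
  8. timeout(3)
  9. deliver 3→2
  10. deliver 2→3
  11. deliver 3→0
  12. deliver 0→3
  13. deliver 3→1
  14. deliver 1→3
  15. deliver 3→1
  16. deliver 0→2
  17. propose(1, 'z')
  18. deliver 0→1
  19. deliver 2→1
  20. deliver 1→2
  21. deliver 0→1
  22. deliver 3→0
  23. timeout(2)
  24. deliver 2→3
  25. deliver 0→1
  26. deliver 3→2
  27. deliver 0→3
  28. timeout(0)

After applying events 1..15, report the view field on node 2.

1

[1] propose(0,'y') → ∅
[2] deliver 0→2 → N2(back v0 [y])
[3] deliver 2→0 → ∅
[4] deliver 0→3 → N3(back v0 [y])
[5] deliver 3→0 → N0(prim v0 [y])
[6] deliver 0→1 → N1(back v0 [y])
[7] deliver 1→0 → ∅
[8] timeout(3) → N3(back v1 [y])
[9] deliver 3→2 → N2(back v1 [y])
[10] deliver 2→3 → ∅
[11] deliver 3→0 → N0(back v1 [y])
[12] deliver 0→3 → ∅
[13] deliver 3→1 → N1(prim v1 [y])
[14] deliver 1→3 → ∅
[15] deliver 3→1 → ∅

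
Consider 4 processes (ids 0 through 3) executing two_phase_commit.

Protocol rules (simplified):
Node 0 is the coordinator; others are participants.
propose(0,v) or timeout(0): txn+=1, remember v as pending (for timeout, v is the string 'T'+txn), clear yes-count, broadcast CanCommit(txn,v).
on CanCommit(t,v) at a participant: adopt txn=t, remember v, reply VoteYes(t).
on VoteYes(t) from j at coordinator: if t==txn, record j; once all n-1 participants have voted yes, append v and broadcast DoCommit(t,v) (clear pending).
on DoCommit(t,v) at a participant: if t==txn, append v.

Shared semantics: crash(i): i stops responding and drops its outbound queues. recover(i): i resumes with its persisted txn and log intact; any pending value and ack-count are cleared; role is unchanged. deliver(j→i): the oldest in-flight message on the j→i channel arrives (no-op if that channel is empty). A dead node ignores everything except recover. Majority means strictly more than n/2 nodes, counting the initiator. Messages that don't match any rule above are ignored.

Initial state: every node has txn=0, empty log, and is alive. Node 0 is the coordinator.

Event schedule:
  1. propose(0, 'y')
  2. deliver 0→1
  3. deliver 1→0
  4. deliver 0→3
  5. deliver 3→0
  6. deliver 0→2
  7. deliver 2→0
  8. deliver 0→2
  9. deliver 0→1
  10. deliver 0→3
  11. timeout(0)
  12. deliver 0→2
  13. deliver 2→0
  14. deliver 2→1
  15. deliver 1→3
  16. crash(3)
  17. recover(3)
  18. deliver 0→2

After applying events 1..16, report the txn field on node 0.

e1 propose(0,'y'): 0[coor,t=1,-]
e2 deliver 0→1: 1[part,t=1,-]
e3 deliver 1→0: ·
e4 deliver 0→3: 3[part,t=1,-]
e5 deliver 3→0: ·
e6 deliver 0→2: 2[part,t=1,-]
e7 deliver 2→0: 0[coor,t=1,y]
e8 deliver 0→2: 2[part,t=1,y]
e9 deliver 0→1: 1[part,t=1,y]
e10 deliver 0→3: 3[part,t=1,y]
e11 timeout(0): 0[coor,t=2,y]
e12 deliver 0→2: 2[part,t=2,y]
e13 deliver 2→0: ·
e14 deliver 2→1: ·
e15 deliver 1→3: ·
e16 crash(3): 3[✗part,t=1,y]

2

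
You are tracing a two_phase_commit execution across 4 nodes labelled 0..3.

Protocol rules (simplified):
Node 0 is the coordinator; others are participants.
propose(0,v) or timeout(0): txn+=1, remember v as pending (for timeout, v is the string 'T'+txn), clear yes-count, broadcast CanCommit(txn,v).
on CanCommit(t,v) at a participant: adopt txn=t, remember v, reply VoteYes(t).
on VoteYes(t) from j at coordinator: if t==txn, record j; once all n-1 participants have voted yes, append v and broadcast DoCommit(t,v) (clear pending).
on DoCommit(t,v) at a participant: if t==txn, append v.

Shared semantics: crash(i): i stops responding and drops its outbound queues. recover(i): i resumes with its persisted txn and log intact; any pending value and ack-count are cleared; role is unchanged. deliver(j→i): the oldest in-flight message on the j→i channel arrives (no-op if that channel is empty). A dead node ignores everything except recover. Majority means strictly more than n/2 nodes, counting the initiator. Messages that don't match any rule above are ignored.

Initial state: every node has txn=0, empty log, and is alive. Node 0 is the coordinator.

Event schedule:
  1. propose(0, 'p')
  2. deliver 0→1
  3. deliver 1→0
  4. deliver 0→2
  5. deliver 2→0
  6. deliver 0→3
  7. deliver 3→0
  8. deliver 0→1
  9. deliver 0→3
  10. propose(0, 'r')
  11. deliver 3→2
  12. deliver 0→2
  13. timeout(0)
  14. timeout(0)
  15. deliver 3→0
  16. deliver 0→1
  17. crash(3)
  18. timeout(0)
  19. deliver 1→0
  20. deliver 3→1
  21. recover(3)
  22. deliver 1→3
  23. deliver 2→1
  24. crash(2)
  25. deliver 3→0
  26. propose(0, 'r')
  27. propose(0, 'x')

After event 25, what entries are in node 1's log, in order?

e1 propose(0,'p'): 0[coor,t=1,-]
e2 deliver 0→1: 1[part,t=1,-]
e3 deliver 1→0: ·
e4 deliver 0→2: 2[part,t=1,-]
e5 deliver 2→0: ·
e6 deliver 0→3: 3[part,t=1,-]
e7 deliver 3→0: 0[coor,t=1,p]
e8 deliver 0→1: 1[part,t=1,p]
e9 deliver 0→3: 3[part,t=1,p]
e10 propose(0,'r'): 0[coor,t=2,p]
e11 deliver 3→2: ·
e12 deliver 0→2: 2[part,t=1,p]
e13 timeout(0): 0[coor,t=3,p]
e14 timeout(0): 0[coor,t=4,p]
e15 deliver 3→0: ·
e16 deliver 0→1: 1[part,t=2,p]
e17 crash(3): 3[✗part,t=1,p]
e18 timeout(0): 0[coor,t=5,p]
e19 deliver 1→0: ·
e20 deliver 3→1: ·
e21 recover(3): 3[part,t=1,p]
e22 deliver 1→3: ·
e23 deliver 2→1: ·
e24 crash(2): 2[✗part,t=1,p]
e25 deliver 3→0: ·

p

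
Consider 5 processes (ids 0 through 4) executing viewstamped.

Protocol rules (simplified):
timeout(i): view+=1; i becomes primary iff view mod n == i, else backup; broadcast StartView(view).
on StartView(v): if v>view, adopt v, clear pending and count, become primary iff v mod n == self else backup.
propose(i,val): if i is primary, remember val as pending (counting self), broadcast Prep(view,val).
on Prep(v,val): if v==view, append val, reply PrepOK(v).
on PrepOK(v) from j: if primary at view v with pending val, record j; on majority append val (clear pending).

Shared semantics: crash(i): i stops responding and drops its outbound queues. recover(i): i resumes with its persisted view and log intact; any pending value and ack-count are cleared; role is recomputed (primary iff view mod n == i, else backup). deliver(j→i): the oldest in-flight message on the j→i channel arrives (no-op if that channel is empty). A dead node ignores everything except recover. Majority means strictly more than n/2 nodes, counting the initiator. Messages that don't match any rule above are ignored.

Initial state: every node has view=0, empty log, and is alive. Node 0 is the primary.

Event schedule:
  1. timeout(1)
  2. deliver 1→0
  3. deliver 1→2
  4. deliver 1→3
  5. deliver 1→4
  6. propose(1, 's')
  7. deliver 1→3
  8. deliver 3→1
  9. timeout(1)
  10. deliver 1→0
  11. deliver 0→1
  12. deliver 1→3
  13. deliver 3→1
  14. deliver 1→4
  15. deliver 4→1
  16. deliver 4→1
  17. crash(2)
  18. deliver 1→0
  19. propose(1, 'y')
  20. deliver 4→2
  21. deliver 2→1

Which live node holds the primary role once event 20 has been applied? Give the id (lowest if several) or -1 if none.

-1

e1 timeout(1): 1[prim,v=1,-]
e2 deliver 1→0: 0[back,v=1,-]
e3 deliver 1→2: 2[back,v=1,-]
e4 deliver 1→3: 3[back,v=1,-]
e5 deliver 1→4: 4[back,v=1,-]
e6 propose(1,'s'): ·
e7 deliver 1→3: 3[back,v=1,s]
e8 deliver 3→1: ·
e9 timeout(1): 1[back,v=2,-]
e10 deliver 1→0: 0[back,v=1,s]
e11 deliver 0→1: ·
e12 deliver 1→3: 3[back,v=2,s]
e13 deliver 3→1: ·
e14 deliver 1→4: 4[back,v=1,s]
e15 deliver 4→1: ·
e16 deliver 4→1: ·
e17 crash(2): 2[✗back,v=1,-]
e18 deliver 1→0: 0[back,v=2,s]
e19 propose(1,'y'): ·
e20 deliver 4→2: ·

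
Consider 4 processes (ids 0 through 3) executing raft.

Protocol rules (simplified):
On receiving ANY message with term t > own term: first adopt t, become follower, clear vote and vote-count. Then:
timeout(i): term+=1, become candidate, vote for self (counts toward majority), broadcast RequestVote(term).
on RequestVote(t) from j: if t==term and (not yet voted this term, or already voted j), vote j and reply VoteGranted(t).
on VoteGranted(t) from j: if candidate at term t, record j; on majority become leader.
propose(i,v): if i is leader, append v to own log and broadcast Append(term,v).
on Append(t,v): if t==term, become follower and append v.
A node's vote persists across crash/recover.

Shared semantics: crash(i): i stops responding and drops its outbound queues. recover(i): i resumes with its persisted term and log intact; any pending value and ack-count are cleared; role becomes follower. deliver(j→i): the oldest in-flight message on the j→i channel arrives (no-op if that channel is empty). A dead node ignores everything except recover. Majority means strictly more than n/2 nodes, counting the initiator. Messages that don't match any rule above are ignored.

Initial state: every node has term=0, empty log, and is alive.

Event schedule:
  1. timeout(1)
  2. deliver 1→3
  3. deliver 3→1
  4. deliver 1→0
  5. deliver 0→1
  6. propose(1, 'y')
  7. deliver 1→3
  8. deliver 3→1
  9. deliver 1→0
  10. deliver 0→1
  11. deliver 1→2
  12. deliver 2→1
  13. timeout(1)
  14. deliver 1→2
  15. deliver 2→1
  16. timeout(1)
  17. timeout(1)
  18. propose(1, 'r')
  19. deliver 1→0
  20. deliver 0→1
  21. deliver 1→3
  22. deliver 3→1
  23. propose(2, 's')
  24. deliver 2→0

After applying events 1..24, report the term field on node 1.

4

after 1 — timeout(1): n1:cand/t1/[-]
after 2 — deliver 1→3: n3:foll/t1/[-]
after 3 — deliver 3→1: ·
after 4 — deliver 1→0: n0:foll/t1/[-]
after 5 — deliver 0→1: n1:lead/t1/[-]
after 6 — propose(1,'y'): n1:lead/t1/[y]
after 7 — deliver 1→3: n3:foll/t1/[y]
after 8 — deliver 3→1: ·
after 9 — deliver 1→0: n0:foll/t1/[y]
after 10 — deliver 0→1: ·
after 11 — deliver 1→2: n2:foll/t1/[-]
after 12 — deliver 2→1: ·
after 13 — timeout(1): n1:cand/t2/[y]
after 14 — deliver 1→2: n2:foll/t1/[y]
after 15 — deliver 2→1: ·
after 16 — timeout(1): n1:cand/t3/[y]
after 17 — timeout(1): n1:cand/t4/[y]
after 18 — propose(1,'r'): ·
after 19 — deliver 1→0: n0:foll/t2/[y]
after 20 — deliver 0→1: ·
after 21 — deliver 1→3: n3:foll/t2/[y]
after 22 — deliver 3→1: ·
after 23 — propose(2,'s'): ·
after 24 — deliver 2→0: ·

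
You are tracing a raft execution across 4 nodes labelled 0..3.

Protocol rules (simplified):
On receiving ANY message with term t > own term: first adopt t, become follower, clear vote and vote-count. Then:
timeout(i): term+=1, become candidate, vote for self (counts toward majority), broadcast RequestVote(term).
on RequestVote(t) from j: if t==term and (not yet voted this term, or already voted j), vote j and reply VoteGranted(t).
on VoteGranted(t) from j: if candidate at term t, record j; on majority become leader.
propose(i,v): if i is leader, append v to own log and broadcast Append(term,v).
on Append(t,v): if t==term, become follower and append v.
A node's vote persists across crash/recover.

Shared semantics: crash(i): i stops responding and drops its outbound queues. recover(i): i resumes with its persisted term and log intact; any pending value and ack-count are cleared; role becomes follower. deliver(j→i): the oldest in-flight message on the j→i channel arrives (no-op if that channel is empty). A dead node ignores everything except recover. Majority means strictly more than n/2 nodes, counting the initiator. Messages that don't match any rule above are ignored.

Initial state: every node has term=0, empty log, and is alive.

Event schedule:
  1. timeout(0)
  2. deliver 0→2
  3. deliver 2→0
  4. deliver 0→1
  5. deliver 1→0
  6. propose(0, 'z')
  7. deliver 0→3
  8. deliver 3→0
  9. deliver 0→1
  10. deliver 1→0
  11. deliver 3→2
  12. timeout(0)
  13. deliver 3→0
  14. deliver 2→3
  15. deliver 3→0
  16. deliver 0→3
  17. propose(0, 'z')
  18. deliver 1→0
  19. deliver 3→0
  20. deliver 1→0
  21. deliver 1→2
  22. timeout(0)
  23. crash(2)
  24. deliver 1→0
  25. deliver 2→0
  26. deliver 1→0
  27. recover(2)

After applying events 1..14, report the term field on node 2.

step 1 timeout(0): 0={cand,t=1,log=-}
step 2 deliver 0→2: 2={foll,t=1,log=-}
step 3 deliver 2→0: —
step 4 deliver 0→1: 1={foll,t=1,log=-}
step 5 deliver 1→0: 0={lead,t=1,log=-}
step 6 propose(0,'z'): 0={lead,t=1,log=z}
step 7 deliver 0→3: 3={foll,t=1,log=-}
step 8 deliver 3→0: —
step 9 deliver 0→1: 1={foll,t=1,log=z}
step 10 deliver 1→0: —
step 11 deliver 3→2: —
step 12 timeout(0): 0={cand,t=2,log=z}
step 13 deliver 3→0: —
step 14 deliver 2→3: —

1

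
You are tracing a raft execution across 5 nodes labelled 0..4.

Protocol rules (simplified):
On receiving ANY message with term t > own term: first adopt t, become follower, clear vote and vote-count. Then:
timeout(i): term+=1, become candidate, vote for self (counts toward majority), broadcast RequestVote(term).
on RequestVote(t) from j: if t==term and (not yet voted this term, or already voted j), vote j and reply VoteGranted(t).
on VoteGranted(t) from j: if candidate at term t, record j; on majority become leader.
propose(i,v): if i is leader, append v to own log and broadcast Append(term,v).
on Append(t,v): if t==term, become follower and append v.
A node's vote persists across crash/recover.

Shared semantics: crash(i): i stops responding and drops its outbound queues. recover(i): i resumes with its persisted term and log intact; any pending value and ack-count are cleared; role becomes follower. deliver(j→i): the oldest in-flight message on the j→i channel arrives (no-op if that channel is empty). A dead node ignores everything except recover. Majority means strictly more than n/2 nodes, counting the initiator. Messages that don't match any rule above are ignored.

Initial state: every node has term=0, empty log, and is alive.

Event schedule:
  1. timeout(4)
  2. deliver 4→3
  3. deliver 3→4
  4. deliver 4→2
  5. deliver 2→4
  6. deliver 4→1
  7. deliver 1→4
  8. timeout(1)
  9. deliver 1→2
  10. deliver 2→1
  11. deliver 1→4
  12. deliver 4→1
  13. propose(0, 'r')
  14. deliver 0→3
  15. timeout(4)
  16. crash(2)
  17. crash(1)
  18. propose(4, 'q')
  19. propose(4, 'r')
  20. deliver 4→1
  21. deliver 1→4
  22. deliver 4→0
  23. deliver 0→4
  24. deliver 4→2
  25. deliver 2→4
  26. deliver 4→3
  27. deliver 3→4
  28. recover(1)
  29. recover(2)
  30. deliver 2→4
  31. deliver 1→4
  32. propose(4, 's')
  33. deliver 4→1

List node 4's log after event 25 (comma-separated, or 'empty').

step 1 timeout(4): 4={cand,t=1,log=-}
step 2 deliver 4→3: 3={foll,t=1,log=-}
step 3 deliver 3→4: —
step 4 deliver 4→2: 2={foll,t=1,log=-}
step 5 deliver 2→4: 4={lead,t=1,log=-}
step 6 deliver 4→1: 1={foll,t=1,log=-}
step 7 deliver 1→4: —
step 8 timeout(1): 1={cand,t=2,log=-}
step 9 deliver 1→2: 2={foll,t=2,log=-}
step 10 deliver 2→1: —
step 11 deliver 1→4: 4={foll,t=2,log=-}
step 12 deliver 4→1: 1={lead,t=2,log=-}
step 13 propose(0,'r'): —
step 14 deliver 0→3: —
step 15 timeout(4): 4={cand,t=3,log=-}
step 16 crash(2): 2={✗foll,t=2,log=-}
step 17 crash(1): 1={✗lead,t=2,log=-}
step 18 propose(4,'q'): —
step 19 propose(4,'r'): —
step 20 deliver 4→1: —
step 21 deliver 1→4: —
step 22 deliver 4→0: 0={foll,t=1,log=-}
step 23 deliver 0→4: —
step 24 deliver 4→2: —
step 25 deliver 2→4: —

empty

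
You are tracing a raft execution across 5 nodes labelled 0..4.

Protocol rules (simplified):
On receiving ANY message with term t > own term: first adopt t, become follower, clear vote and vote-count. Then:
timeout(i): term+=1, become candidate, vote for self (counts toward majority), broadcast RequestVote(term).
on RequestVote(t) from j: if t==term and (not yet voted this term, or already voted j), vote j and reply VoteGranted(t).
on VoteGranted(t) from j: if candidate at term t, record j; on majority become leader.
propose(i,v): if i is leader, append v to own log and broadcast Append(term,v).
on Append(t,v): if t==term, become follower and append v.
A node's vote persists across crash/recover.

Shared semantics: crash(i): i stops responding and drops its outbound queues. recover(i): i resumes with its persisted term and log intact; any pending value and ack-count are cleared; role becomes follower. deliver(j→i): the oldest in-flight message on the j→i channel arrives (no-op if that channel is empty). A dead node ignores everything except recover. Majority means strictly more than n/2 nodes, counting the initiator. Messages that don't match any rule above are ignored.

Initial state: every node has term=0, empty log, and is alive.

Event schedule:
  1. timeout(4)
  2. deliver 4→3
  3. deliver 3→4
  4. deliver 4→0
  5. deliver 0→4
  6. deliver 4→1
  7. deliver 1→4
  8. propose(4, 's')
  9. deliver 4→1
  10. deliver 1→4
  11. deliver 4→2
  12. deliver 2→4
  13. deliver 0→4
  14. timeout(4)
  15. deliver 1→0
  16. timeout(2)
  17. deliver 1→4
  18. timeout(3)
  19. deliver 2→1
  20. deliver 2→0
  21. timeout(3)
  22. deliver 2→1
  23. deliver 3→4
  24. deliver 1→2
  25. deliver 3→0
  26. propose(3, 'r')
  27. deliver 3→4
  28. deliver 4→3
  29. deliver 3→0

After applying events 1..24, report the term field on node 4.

2

after 1 — timeout(4): n4:cand/t1/[-]
after 2 — deliver 4→3: n3:foll/t1/[-]
after 3 — deliver 3→4: ·
after 4 — deliver 4→0: n0:foll/t1/[-]
after 5 — deliver 0→4: n4:lead/t1/[-]
after 6 — deliver 4→1: n1:foll/t1/[-]
after 7 — deliver 1→4: ·
after 8 — propose(4,'s'): n4:lead/t1/[s]
after 9 — deliver 4→1: n1:foll/t1/[s]
after 10 — deliver 1→4: ·
after 11 — deliver 4→2: n2:foll/t1/[-]
after 12 — deliver 2→4: ·
after 13 — deliver 0→4: ·
after 14 — timeout(4): n4:cand/t2/[s]
after 15 — deliver 1→0: ·
after 16 — timeout(2): n2:cand/t2/[-]
after 17 — deliver 1→4: ·
after 18 — timeout(3): n3:cand/t2/[-]
after 19 — deliver 2→1: n1:foll/t2/[s]
after 20 — deliver 2→0: n0:foll/t2/[-]
after 21 — timeout(3): n3:cand/t3/[-]
after 22 — deliver 2→1: ·
after 23 — deliver 3→4: ·
after 24 — deliver 1→2: ·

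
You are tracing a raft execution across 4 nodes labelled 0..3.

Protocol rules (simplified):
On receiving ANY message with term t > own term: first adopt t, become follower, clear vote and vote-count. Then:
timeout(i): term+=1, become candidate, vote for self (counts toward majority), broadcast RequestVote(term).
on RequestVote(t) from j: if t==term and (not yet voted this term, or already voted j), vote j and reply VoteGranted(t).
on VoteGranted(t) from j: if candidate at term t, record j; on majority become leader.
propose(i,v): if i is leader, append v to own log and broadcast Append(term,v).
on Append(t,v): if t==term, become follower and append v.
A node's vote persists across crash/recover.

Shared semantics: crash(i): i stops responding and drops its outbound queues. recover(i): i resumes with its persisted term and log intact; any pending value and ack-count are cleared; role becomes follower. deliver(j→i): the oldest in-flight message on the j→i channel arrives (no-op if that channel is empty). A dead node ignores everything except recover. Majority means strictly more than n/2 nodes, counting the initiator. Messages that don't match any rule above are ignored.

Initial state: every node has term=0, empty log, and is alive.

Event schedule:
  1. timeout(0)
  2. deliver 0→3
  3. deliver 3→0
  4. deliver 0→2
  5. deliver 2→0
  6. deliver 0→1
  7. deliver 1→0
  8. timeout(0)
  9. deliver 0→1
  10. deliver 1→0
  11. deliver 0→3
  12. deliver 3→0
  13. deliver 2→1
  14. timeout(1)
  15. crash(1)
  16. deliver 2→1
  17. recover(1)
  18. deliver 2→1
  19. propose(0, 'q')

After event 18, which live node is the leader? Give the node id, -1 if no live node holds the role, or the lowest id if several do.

0

[1] timeout(0) → N0(cand t1 [-])
[2] deliver 0→3 → N3(foll t1 [-])
[3] deliver 3→0 → ∅
[4] deliver 0→2 → N2(foll t1 [-])
[5] deliver 2→0 → N0(lead t1 [-])
[6] deliver 0→1 → N1(foll t1 [-])
[7] deliver 1→0 → ∅
[8] timeout(0) → N0(cand t2 [-])
[9] deliver 0→1 → N1(foll t2 [-])
[10] deliver 1→0 → ∅
[11] deliver 0→3 → N3(foll t2 [-])
[12] deliver 3→0 → N0(lead t2 [-])
[13] deliver 2→1 → ∅
[14] timeout(1) → N1(cand t3 [-])
[15] crash(1) → N1(✗cand t3 [-])
[16] deliver 2→1 → ∅
[17] recover(1) → N1(foll t3 [-])
[18] deliver 2→1 → ∅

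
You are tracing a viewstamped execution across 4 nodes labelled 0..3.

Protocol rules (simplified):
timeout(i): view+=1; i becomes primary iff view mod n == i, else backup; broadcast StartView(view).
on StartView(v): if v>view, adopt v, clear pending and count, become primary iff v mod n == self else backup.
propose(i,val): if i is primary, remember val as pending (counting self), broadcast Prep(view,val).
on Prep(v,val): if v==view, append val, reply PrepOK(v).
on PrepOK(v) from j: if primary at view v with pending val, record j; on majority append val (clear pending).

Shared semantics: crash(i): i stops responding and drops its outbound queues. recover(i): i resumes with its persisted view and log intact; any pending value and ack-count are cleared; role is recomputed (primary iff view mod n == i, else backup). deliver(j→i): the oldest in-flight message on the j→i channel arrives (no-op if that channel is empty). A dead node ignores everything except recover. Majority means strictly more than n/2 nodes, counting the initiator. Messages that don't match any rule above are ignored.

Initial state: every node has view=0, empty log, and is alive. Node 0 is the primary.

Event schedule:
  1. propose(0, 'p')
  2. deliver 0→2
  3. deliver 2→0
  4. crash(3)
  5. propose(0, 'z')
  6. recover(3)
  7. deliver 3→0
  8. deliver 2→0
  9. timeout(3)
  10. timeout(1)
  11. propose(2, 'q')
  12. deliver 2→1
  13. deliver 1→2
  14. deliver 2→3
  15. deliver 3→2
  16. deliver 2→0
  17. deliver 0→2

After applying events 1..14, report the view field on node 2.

1. propose(0,'p'):  nop
2. deliver 0→2:  <2:back v0 p>
3. deliver 2→0:  nop
4. crash(3):  <3:✗back v0 ->
5. propose(0,'z'):  nop
6. recover(3):  <3:back v0 ->
7. deliver 3→0:  nop
8. deliver 2→0:  nop
9. timeout(3):  <3:back v1 ->
10. timeout(1):  <1:prim v1 ->
11. propose(2,'q'):  nop
12. deliver 2→1:  nop
13. deliver 1→2:  <2:back v1 p>
14. deliver 2→3:  nop

1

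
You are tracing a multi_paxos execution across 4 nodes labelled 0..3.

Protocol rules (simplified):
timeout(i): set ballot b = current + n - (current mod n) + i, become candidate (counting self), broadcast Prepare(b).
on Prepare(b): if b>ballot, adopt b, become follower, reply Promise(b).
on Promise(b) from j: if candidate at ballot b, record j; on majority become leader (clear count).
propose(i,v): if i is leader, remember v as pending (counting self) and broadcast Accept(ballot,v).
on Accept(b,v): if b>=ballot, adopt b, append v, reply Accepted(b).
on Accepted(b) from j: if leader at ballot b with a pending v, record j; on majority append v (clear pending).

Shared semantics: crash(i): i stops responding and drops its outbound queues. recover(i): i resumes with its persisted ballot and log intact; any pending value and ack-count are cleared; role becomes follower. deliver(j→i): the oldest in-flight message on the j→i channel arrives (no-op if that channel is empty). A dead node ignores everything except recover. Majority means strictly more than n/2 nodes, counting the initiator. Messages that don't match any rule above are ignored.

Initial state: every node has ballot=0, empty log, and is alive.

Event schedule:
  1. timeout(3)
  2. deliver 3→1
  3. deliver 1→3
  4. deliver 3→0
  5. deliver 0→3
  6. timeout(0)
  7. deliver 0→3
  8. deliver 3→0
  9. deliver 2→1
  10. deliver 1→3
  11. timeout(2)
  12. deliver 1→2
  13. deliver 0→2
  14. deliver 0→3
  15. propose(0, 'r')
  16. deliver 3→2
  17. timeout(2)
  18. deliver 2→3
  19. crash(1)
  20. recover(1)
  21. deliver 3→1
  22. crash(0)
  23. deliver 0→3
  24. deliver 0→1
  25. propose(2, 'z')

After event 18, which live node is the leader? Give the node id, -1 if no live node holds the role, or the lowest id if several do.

[1] timeout(3) → N3(cand b7 [-])
[2] deliver 3→1 → N1(foll b7 [-])
[3] deliver 1→3 → ∅
[4] deliver 3→0 → N0(foll b7 [-])
[5] deliver 0→3 → N3(lead b7 [-])
[6] timeout(0) → N0(cand b8 [-])
[7] deliver 0→3 → N3(foll b8 [-])
[8] deliver 3→0 → ∅
[9] deliver 2→1 → ∅
[10] deliver 1→3 → ∅
[11] timeout(2) → N2(cand b6 [-])
[12] deliver 1→2 → ∅
[13] deliver 0→2 → N2(foll b8 [-])
[14] deliver 0→3 → ∅
[15] propose(0,'r') → ∅
[16] deliver 3→2 → ∅
[17] timeout(2) → N2(cand b14 [-])
[18] deliver 2→3 → ∅

-1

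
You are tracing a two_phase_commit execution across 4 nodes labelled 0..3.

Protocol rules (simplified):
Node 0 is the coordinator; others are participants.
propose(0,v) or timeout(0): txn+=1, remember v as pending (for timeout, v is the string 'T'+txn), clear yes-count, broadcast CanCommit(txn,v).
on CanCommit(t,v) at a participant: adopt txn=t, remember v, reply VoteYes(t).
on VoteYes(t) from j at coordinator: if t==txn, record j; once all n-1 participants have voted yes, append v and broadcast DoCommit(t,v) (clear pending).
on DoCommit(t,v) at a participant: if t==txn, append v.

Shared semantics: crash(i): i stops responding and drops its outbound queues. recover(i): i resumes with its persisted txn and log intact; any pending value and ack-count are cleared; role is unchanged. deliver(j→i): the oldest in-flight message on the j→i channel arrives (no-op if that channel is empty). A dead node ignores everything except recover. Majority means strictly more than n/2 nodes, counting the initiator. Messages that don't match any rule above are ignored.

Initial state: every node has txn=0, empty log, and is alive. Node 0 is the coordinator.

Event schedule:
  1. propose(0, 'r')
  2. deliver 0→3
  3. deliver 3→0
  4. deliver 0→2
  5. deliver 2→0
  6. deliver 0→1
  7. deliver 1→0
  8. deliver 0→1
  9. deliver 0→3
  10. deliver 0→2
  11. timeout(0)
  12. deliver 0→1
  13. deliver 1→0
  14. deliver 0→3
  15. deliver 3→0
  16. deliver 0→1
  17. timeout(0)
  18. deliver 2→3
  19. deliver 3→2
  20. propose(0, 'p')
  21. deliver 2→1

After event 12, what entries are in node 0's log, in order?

r

step 1 propose(0,'r'): 0={coor,t=1,log=-}
step 2 deliver 0→3: 3={part,t=1,log=-}
step 3 deliver 3→0: —
step 4 deliver 0→2: 2={part,t=1,log=-}
step 5 deliver 2→0: —
step 6 deliver 0→1: 1={part,t=1,log=-}
step 7 deliver 1→0: 0={coor,t=1,log=r}
step 8 deliver 0→1: 1={part,t=1,log=r}
step 9 deliver 0→3: 3={part,t=1,log=r}
step 10 deliver 0→2: 2={part,t=1,log=r}
step 11 timeout(0): 0={coor,t=2,log=r}
step 12 deliver 0→1: 1={part,t=2,log=r}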